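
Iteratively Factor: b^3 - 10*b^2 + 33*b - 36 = (b - 4)*(b^2 - 6*b + 9) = (b - 4)*(b - 3)*(b - 3)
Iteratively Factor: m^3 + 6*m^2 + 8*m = (m + 2)*(m^2 + 4*m) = (m + 2)*(m + 4)*(m)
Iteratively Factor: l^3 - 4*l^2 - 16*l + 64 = (l - 4)*(l^2 - 16) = (l - 4)*(l + 4)*(l - 4)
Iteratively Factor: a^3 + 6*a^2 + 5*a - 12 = (a - 1)*(a^2 + 7*a + 12) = (a - 1)*(a + 4)*(a + 3)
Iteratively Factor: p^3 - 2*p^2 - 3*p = (p - 3)*(p^2 + p) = p*(p - 3)*(p + 1)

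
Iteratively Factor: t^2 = (t)*(t)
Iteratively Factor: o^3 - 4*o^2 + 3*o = (o - 1)*(o^2 - 3*o) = o*(o - 1)*(o - 3)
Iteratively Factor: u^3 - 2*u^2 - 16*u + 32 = (u + 4)*(u^2 - 6*u + 8) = (u - 4)*(u + 4)*(u - 2)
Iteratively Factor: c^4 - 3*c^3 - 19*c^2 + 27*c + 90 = (c - 5)*(c^3 + 2*c^2 - 9*c - 18) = (c - 5)*(c + 2)*(c^2 - 9) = (c - 5)*(c - 3)*(c + 2)*(c + 3)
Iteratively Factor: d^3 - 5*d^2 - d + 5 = (d - 1)*(d^2 - 4*d - 5) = (d - 5)*(d - 1)*(d + 1)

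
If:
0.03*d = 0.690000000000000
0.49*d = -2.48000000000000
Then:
No Solution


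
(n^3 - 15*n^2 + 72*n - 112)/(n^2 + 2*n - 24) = (n^2 - 11*n + 28)/(n + 6)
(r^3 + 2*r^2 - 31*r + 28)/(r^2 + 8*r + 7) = (r^2 - 5*r + 4)/(r + 1)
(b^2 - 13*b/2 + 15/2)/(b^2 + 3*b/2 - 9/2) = (b - 5)/(b + 3)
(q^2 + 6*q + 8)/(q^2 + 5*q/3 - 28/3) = 3*(q + 2)/(3*q - 7)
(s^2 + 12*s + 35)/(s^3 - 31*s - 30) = (s + 7)/(s^2 - 5*s - 6)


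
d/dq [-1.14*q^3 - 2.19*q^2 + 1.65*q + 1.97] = -3.42*q^2 - 4.38*q + 1.65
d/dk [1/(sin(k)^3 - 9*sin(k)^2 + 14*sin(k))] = (-3*cos(k) + 18/tan(k) - 14*cos(k)/sin(k)^2)/((sin(k) - 7)^2*(sin(k) - 2)^2)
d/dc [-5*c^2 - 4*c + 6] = -10*c - 4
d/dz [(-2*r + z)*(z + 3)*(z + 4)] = -4*r*z - 14*r + 3*z^2 + 14*z + 12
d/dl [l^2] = 2*l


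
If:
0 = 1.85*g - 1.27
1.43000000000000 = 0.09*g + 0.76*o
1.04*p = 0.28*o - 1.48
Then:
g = 0.69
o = 1.80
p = -0.94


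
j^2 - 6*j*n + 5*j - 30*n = (j + 5)*(j - 6*n)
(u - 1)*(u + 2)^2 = u^3 + 3*u^2 - 4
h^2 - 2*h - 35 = (h - 7)*(h + 5)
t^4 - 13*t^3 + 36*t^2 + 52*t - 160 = (t - 8)*(t - 5)*(t - 2)*(t + 2)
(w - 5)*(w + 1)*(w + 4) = w^3 - 21*w - 20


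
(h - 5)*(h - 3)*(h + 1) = h^3 - 7*h^2 + 7*h + 15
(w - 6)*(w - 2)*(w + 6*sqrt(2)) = w^3 - 8*w^2 + 6*sqrt(2)*w^2 - 48*sqrt(2)*w + 12*w + 72*sqrt(2)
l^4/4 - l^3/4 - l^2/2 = l^2*(l/4 + 1/4)*(l - 2)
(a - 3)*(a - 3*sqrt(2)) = a^2 - 3*sqrt(2)*a - 3*a + 9*sqrt(2)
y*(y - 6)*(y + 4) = y^3 - 2*y^2 - 24*y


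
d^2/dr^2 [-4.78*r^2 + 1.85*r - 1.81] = -9.56000000000000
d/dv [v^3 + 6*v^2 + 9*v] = 3*v^2 + 12*v + 9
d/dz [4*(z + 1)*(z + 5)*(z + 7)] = 12*z^2 + 104*z + 188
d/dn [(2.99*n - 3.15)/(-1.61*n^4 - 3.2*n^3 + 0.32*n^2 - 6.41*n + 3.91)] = (14.4417*n^4 - 1.15*n^3 - 31.1968*n^2 + 2.016*n - 8.5006)/(2.5921*n^8 + 10.304*n^7 + 9.2096*n^6 + 18.5922*n^5 + 28.5362*n^4 - 29.1264*n^3 + 43.5905*n^2 - 50.1262*n + 15.2881)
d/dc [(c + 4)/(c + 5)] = (c + 5)^(-2)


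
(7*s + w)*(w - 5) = 7*s*w - 35*s + w^2 - 5*w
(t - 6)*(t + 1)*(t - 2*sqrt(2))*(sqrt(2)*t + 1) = sqrt(2)*t^4 - 5*sqrt(2)*t^3 - 3*t^3 - 8*sqrt(2)*t^2 + 15*t^2 + 10*sqrt(2)*t + 18*t + 12*sqrt(2)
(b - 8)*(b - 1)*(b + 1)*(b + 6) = b^4 - 2*b^3 - 49*b^2 + 2*b + 48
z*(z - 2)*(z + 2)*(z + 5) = z^4 + 5*z^3 - 4*z^2 - 20*z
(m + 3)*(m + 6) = m^2 + 9*m + 18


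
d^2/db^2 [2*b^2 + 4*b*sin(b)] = -4*b*sin(b) + 8*cos(b) + 4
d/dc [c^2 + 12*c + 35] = 2*c + 12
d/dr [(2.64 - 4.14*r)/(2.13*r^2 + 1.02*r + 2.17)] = (8.8182*r^2 - 11.2464*r - 11.6766)/(4.5369*r^4 + 4.3452*r^3 + 10.2846*r^2 + 4.4268*r + 4.7089)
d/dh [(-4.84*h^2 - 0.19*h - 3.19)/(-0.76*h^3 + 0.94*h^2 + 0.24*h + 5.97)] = (-3.6784*h^4 - 0.2888*h^3 - 8.2562*h^2 - 51.7924*h - 0.3687)/(0.5776*h^6 - 1.4288*h^5 + 0.5188*h^4 - 8.6232*h^3 + 11.2812*h^2 + 2.8656*h + 35.6409)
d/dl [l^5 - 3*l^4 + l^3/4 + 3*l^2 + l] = 5*l^4 - 12*l^3 + 3*l^2/4 + 6*l + 1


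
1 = 1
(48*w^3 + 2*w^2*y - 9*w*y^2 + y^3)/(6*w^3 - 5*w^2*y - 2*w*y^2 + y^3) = (-8*w + y)/(-w + y)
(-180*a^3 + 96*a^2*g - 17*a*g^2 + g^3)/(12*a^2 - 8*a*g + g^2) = (-30*a^2 + 11*a*g - g^2)/(2*a - g)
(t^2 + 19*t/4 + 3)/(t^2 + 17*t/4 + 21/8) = 2*(t + 4)/(2*t + 7)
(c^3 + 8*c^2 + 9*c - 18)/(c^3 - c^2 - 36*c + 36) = (c + 3)/(c - 6)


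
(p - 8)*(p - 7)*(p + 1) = p^3 - 14*p^2 + 41*p + 56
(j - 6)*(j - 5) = j^2 - 11*j + 30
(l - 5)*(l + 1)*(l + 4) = l^3 - 21*l - 20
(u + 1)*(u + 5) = u^2 + 6*u + 5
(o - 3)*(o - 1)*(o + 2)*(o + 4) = o^4 + 2*o^3 - 13*o^2 - 14*o + 24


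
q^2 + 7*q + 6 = (q + 1)*(q + 6)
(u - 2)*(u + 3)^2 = u^3 + 4*u^2 - 3*u - 18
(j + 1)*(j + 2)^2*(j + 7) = j^4 + 12*j^3 + 43*j^2 + 60*j + 28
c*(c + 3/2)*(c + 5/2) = c^3 + 4*c^2 + 15*c/4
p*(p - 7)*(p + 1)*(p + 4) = p^4 - 2*p^3 - 31*p^2 - 28*p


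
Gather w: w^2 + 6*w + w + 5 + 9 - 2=w^2 + 7*w + 12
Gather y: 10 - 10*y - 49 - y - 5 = -11*y - 44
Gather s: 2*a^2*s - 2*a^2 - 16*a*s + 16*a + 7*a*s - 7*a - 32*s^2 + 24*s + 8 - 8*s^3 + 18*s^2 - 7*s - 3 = -2*a^2 + 9*a - 8*s^3 - 14*s^2 + s*(2*a^2 - 9*a + 17) + 5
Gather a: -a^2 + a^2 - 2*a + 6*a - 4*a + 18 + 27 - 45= 0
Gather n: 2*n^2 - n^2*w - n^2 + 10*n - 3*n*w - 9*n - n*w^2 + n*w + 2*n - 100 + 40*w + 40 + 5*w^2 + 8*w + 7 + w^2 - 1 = n^2*(1 - w) + n*(-w^2 - 2*w + 3) + 6*w^2 + 48*w - 54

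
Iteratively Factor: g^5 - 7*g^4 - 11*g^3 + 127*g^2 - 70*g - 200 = (g - 5)*(g^4 - 2*g^3 - 21*g^2 + 22*g + 40) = (g - 5)*(g + 1)*(g^3 - 3*g^2 - 18*g + 40) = (g - 5)*(g + 1)*(g + 4)*(g^2 - 7*g + 10) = (g - 5)*(g - 2)*(g + 1)*(g + 4)*(g - 5)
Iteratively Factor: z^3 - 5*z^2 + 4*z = (z - 1)*(z^2 - 4*z) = (z - 4)*(z - 1)*(z)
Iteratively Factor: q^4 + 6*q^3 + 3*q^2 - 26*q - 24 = (q + 1)*(q^3 + 5*q^2 - 2*q - 24) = (q + 1)*(q + 3)*(q^2 + 2*q - 8) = (q + 1)*(q + 3)*(q + 4)*(q - 2)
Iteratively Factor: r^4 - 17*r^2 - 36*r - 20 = (r + 2)*(r^3 - 2*r^2 - 13*r - 10) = (r - 5)*(r + 2)*(r^2 + 3*r + 2) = (r - 5)*(r + 2)^2*(r + 1)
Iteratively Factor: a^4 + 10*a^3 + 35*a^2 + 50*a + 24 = (a + 2)*(a^3 + 8*a^2 + 19*a + 12) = (a + 1)*(a + 2)*(a^2 + 7*a + 12) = (a + 1)*(a + 2)*(a + 4)*(a + 3)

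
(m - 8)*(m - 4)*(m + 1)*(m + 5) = m^4 - 6*m^3 - 35*m^2 + 132*m + 160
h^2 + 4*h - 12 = (h - 2)*(h + 6)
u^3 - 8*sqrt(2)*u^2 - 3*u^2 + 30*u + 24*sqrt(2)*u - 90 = (u - 3)*(u - 5*sqrt(2))*(u - 3*sqrt(2))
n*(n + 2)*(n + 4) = n^3 + 6*n^2 + 8*n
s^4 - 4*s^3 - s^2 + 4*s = s*(s - 4)*(s - 1)*(s + 1)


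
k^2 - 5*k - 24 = (k - 8)*(k + 3)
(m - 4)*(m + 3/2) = m^2 - 5*m/2 - 6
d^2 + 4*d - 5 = (d - 1)*(d + 5)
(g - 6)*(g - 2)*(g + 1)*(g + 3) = g^4 - 4*g^3 - 17*g^2 + 24*g + 36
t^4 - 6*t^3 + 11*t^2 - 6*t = t*(t - 3)*(t - 2)*(t - 1)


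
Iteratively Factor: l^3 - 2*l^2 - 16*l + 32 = (l - 4)*(l^2 + 2*l - 8) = (l - 4)*(l + 4)*(l - 2)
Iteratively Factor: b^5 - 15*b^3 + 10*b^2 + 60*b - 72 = (b - 2)*(b^4 + 2*b^3 - 11*b^2 - 12*b + 36) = (b - 2)*(b + 3)*(b^3 - b^2 - 8*b + 12) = (b - 2)^2*(b + 3)*(b^2 + b - 6) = (b - 2)^2*(b + 3)^2*(b - 2)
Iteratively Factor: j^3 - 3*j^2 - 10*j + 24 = (j - 4)*(j^2 + j - 6) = (j - 4)*(j - 2)*(j + 3)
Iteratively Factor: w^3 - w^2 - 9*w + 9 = (w - 3)*(w^2 + 2*w - 3) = (w - 3)*(w - 1)*(w + 3)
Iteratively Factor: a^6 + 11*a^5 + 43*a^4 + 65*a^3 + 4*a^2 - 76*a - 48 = (a + 3)*(a^5 + 8*a^4 + 19*a^3 + 8*a^2 - 20*a - 16) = (a + 1)*(a + 3)*(a^4 + 7*a^3 + 12*a^2 - 4*a - 16) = (a - 1)*(a + 1)*(a + 3)*(a^3 + 8*a^2 + 20*a + 16) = (a - 1)*(a + 1)*(a + 2)*(a + 3)*(a^2 + 6*a + 8) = (a - 1)*(a + 1)*(a + 2)^2*(a + 3)*(a + 4)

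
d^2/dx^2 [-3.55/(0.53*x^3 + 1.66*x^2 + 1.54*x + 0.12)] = ((11.289*x + 11.786)*(0.53*x^3 + 1.66*x^2 + 1.54*x + 0.12) - 3.55*(1.59*x^2 + 3.32*x + 1.54)*(3.18*x^2 + 6.64*x + 3.08))/(0.53*x^3 + 1.66*x^2 + 1.54*x + 0.12)^3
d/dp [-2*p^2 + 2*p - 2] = 2 - 4*p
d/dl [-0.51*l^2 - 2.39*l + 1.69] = -1.02*l - 2.39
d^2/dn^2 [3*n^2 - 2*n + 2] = 6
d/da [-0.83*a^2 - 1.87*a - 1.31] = -1.66*a - 1.87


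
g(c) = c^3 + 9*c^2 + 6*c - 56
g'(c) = 3*c^2 + 18*c + 6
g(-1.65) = -45.89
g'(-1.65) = -15.53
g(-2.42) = -31.98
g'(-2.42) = -19.99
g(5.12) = 344.87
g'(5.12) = 176.80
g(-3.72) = -5.25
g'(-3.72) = -19.44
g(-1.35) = -50.16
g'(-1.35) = -12.83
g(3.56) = 124.54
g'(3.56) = 108.10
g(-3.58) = -8.02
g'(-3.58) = -19.99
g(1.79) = -10.69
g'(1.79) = 47.83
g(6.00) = 520.00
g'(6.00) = 222.00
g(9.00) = 1456.00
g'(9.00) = 411.00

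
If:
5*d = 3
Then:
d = 3/5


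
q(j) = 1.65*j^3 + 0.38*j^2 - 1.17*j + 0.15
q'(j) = 4.95*j^2 + 0.76*j - 1.17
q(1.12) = 1.63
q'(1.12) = 5.89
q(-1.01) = 0.02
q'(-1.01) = 3.11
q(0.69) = 0.07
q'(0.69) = 1.71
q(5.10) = 222.94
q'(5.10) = 131.46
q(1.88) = 10.26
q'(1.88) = 17.75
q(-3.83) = -82.49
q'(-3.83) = 68.53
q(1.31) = 2.98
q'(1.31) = 8.32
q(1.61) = 6.14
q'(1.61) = 12.88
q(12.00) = 2892.03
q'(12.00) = 720.75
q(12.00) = 2892.03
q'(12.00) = 720.75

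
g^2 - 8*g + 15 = (g - 5)*(g - 3)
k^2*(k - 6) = k^3 - 6*k^2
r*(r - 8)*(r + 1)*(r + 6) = r^4 - r^3 - 50*r^2 - 48*r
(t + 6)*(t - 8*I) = t^2 + 6*t - 8*I*t - 48*I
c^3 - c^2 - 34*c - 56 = (c - 7)*(c + 2)*(c + 4)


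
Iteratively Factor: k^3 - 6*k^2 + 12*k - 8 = (k - 2)*(k^2 - 4*k + 4) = (k - 2)^2*(k - 2)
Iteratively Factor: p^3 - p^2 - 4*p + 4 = (p + 2)*(p^2 - 3*p + 2) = (p - 2)*(p + 2)*(p - 1)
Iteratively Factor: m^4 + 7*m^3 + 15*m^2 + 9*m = (m + 1)*(m^3 + 6*m^2 + 9*m) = (m + 1)*(m + 3)*(m^2 + 3*m) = m*(m + 1)*(m + 3)*(m + 3)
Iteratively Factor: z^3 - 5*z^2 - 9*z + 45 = (z - 5)*(z^2 - 9) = (z - 5)*(z - 3)*(z + 3)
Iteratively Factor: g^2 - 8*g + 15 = (g - 5)*(g - 3)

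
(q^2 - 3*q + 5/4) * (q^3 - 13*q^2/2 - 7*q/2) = q^5 - 19*q^4/2 + 69*q^3/4 + 19*q^2/8 - 35*q/8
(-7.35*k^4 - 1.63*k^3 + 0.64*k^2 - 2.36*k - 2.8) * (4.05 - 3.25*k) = 23.8875*k^5 - 24.47*k^4 - 8.6815*k^3 + 10.262*k^2 - 0.458*k - 11.34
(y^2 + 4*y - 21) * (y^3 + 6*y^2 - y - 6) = y^5 + 10*y^4 + 2*y^3 - 136*y^2 - 3*y + 126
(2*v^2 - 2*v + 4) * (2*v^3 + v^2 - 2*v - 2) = 4*v^5 - 2*v^4 + 2*v^3 + 4*v^2 - 4*v - 8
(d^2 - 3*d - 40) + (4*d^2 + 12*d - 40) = 5*d^2 + 9*d - 80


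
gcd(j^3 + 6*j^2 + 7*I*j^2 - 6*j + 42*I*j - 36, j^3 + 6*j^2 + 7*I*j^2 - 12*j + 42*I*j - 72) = j + 6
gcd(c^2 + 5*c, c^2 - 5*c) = c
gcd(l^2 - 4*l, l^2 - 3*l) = l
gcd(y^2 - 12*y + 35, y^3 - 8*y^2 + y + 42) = y - 7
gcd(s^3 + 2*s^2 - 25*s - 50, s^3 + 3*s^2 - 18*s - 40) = s^2 + 7*s + 10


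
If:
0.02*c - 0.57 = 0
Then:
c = 28.50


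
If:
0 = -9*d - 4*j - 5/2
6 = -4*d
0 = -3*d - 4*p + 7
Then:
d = -3/2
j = 11/4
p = 23/8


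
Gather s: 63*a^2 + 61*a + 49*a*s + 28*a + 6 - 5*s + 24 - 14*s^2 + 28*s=63*a^2 + 89*a - 14*s^2 + s*(49*a + 23) + 30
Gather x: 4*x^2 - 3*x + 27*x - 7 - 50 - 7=4*x^2 + 24*x - 64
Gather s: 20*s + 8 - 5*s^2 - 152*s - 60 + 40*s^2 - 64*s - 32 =35*s^2 - 196*s - 84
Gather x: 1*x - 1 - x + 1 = 0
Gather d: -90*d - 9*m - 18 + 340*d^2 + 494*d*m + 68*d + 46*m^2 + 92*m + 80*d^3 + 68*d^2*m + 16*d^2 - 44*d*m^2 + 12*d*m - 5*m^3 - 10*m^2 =80*d^3 + d^2*(68*m + 356) + d*(-44*m^2 + 506*m - 22) - 5*m^3 + 36*m^2 + 83*m - 18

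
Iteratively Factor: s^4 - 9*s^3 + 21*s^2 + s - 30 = (s - 3)*(s^3 - 6*s^2 + 3*s + 10) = (s - 5)*(s - 3)*(s^2 - s - 2) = (s - 5)*(s - 3)*(s - 2)*(s + 1)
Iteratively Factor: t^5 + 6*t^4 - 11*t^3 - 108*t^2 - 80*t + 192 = (t + 3)*(t^4 + 3*t^3 - 20*t^2 - 48*t + 64) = (t + 3)*(t + 4)*(t^3 - t^2 - 16*t + 16) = (t + 3)*(t + 4)^2*(t^2 - 5*t + 4) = (t - 1)*(t + 3)*(t + 4)^2*(t - 4)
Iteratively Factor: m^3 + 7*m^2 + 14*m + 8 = (m + 4)*(m^2 + 3*m + 2) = (m + 1)*(m + 4)*(m + 2)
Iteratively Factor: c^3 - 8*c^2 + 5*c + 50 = (c + 2)*(c^2 - 10*c + 25) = (c - 5)*(c + 2)*(c - 5)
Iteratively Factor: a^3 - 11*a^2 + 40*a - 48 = (a - 4)*(a^2 - 7*a + 12) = (a - 4)^2*(a - 3)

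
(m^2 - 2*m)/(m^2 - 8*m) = (m - 2)/(m - 8)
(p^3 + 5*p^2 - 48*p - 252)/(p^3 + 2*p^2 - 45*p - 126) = (p + 6)/(p + 3)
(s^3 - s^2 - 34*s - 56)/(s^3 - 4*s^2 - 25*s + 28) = (s + 2)/(s - 1)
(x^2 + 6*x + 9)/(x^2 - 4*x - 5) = (x^2 + 6*x + 9)/(x^2 - 4*x - 5)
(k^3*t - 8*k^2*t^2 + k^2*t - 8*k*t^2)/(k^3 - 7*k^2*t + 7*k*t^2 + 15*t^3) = k*t*(k^2 - 8*k*t + k - 8*t)/(k^3 - 7*k^2*t + 7*k*t^2 + 15*t^3)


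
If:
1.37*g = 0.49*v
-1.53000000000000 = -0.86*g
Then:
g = 1.78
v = 4.97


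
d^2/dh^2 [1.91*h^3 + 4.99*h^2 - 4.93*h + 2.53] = 11.46*h + 9.98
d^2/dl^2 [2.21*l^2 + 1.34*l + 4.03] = 4.42000000000000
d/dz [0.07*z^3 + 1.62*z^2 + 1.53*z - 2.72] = 0.21*z^2 + 3.24*z + 1.53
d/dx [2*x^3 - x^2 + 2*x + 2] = 6*x^2 - 2*x + 2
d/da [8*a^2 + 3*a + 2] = 16*a + 3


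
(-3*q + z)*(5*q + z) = -15*q^2 + 2*q*z + z^2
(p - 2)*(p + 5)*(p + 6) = p^3 + 9*p^2 + 8*p - 60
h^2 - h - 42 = (h - 7)*(h + 6)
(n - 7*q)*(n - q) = n^2 - 8*n*q + 7*q^2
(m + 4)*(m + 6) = m^2 + 10*m + 24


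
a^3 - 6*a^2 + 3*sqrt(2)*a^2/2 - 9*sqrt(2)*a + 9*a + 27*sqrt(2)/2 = (a - 3)^2*(a + 3*sqrt(2)/2)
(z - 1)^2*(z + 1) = z^3 - z^2 - z + 1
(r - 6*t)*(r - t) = r^2 - 7*r*t + 6*t^2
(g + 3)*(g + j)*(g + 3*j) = g^3 + 4*g^2*j + 3*g^2 + 3*g*j^2 + 12*g*j + 9*j^2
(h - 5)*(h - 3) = h^2 - 8*h + 15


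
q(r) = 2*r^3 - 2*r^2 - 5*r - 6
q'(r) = 6*r^2 - 4*r - 5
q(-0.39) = -4.47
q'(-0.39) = -2.53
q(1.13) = -11.32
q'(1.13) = -1.86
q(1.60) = -10.93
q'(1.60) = 3.96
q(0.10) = -6.52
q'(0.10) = -5.34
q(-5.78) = -430.12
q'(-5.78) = 218.57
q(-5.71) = -415.00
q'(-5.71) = 213.46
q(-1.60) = -11.31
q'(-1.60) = 16.76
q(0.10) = -6.52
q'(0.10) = -5.34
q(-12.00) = -3690.00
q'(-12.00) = 907.00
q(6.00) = 324.00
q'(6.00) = 187.00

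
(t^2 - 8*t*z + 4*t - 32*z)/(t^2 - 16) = (t - 8*z)/(t - 4)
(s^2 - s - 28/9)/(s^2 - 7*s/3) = (s + 4/3)/s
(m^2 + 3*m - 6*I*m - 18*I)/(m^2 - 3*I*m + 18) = (m + 3)/(m + 3*I)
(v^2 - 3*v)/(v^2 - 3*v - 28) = v*(3 - v)/(-v^2 + 3*v + 28)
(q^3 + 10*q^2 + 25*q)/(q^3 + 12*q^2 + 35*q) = (q + 5)/(q + 7)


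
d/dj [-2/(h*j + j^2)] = 2*(h + 2*j)/(j^2*(h + j)^2)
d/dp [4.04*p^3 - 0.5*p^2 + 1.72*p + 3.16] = 12.12*p^2 - 1.0*p + 1.72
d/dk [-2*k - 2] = -2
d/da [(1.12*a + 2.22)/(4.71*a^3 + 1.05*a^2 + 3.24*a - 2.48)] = (5.2752*a^3 + 1.176*a^2 + 3.6288*a - (1.12*a + 2.22)*(14.13*a^2 + 2.1*a + 3.24) - 2.7776)/(4.71*a^3 + 1.05*a^2 + 3.24*a - 2.48)^2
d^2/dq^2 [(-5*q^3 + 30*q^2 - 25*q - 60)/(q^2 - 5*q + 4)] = 40/(q^3 - 3*q^2 + 3*q - 1)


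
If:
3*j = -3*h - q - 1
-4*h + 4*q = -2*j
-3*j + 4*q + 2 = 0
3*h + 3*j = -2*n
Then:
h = -1/3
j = 2/15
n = 3/10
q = -2/5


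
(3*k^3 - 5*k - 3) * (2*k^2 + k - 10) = 6*k^5 + 3*k^4 - 40*k^3 - 11*k^2 + 47*k + 30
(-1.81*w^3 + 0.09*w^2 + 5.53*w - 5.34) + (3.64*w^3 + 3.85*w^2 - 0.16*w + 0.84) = 1.83*w^3 + 3.94*w^2 + 5.37*w - 4.5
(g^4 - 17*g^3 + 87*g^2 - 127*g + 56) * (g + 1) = g^5 - 16*g^4 + 70*g^3 - 40*g^2 - 71*g + 56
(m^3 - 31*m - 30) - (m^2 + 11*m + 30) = m^3 - m^2 - 42*m - 60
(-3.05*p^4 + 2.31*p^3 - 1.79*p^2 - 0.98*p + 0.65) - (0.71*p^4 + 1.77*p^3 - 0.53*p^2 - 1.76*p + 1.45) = -3.76*p^4 + 0.54*p^3 - 1.26*p^2 + 0.78*p - 0.8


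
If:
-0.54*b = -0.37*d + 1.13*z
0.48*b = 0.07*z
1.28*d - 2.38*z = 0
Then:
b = 0.00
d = 0.00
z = 0.00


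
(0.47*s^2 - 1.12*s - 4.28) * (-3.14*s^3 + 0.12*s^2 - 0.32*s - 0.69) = -1.4758*s^5 + 3.5732*s^4 + 13.1544*s^3 - 0.4795*s^2 + 2.1424*s + 2.9532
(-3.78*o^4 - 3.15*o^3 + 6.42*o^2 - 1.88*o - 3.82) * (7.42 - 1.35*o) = 5.103*o^5 - 23.7951*o^4 - 32.04*o^3 + 50.1744*o^2 - 8.7926*o - 28.3444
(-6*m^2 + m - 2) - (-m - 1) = -6*m^2 + 2*m - 1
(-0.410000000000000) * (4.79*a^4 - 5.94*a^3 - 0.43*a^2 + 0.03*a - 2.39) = -1.9639*a^4 + 2.4354*a^3 + 0.1763*a^2 - 0.0123*a + 0.9799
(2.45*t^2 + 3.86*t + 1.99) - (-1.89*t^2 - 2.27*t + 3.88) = 4.34*t^2 + 6.13*t - 1.89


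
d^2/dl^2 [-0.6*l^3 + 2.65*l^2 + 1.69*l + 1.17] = 5.3 - 3.6*l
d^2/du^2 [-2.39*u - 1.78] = 0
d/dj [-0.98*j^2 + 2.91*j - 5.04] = 2.91 - 1.96*j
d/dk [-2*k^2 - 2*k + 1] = -4*k - 2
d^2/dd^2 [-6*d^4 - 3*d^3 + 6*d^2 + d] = -72*d^2 - 18*d + 12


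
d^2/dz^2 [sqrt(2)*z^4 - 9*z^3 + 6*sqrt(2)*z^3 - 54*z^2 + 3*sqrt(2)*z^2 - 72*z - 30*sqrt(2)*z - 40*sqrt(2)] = 12*sqrt(2)*z^2 - 54*z + 36*sqrt(2)*z - 108 + 6*sqrt(2)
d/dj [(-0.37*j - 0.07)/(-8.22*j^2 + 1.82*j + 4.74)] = (3.0414*j^2 - 0.6734*j - (0.37*j + 0.07)*(16.44*j - 1.82) - 1.7538)/(-8.22*j^2 + 1.82*j + 4.74)^2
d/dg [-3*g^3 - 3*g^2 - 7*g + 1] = -9*g^2 - 6*g - 7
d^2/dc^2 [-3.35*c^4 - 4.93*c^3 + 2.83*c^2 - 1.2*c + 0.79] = -40.2*c^2 - 29.58*c + 5.66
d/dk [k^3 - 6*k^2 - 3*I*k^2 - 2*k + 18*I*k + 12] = 3*k^2 - 12*k - 6*I*k - 2 + 18*I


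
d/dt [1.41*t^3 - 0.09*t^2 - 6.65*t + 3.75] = 4.23*t^2 - 0.18*t - 6.65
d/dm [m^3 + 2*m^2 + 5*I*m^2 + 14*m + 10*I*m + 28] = 3*m^2 + m*(4 + 10*I) + 14 + 10*I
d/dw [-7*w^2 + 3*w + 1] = 3 - 14*w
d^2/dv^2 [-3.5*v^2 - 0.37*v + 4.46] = -7.00000000000000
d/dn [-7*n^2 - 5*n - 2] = -14*n - 5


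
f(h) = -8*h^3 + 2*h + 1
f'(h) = 2 - 24*h^2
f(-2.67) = 147.93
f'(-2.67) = -169.09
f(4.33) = -639.80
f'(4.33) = -447.97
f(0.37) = 1.33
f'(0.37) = -1.29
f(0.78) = -1.24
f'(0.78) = -12.60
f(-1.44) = 22.01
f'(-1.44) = -47.77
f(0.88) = -2.69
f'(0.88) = -16.59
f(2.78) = -165.32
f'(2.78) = -183.48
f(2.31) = -92.99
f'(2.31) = -126.07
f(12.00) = -13799.00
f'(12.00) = -3454.00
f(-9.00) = 5815.00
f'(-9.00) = -1942.00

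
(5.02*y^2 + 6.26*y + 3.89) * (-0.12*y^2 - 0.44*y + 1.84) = -0.6024*y^4 - 2.96*y^3 + 6.0156*y^2 + 9.8068*y + 7.1576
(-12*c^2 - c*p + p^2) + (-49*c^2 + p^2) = -61*c^2 - c*p + 2*p^2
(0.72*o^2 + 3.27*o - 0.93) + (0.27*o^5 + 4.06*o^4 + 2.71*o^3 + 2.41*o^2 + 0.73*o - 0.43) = 0.27*o^5 + 4.06*o^4 + 2.71*o^3 + 3.13*o^2 + 4.0*o - 1.36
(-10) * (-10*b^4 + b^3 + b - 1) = 100*b^4 - 10*b^3 - 10*b + 10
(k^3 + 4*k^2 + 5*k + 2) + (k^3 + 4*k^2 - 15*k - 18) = 2*k^3 + 8*k^2 - 10*k - 16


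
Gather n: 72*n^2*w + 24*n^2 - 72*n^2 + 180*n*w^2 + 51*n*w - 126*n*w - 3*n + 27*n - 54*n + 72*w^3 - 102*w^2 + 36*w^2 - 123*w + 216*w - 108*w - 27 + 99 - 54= n^2*(72*w - 48) + n*(180*w^2 - 75*w - 30) + 72*w^3 - 66*w^2 - 15*w + 18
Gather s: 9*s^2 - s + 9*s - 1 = 9*s^2 + 8*s - 1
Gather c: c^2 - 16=c^2 - 16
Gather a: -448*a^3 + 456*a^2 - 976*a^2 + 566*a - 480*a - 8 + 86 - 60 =-448*a^3 - 520*a^2 + 86*a + 18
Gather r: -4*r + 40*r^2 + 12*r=40*r^2 + 8*r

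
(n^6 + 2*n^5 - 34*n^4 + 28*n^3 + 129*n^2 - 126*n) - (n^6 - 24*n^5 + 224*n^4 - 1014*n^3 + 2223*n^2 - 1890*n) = 26*n^5 - 258*n^4 + 1042*n^3 - 2094*n^2 + 1764*n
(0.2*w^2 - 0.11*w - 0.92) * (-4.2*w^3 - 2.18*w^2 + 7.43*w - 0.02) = -0.84*w^5 + 0.026*w^4 + 5.5898*w^3 + 1.1843*w^2 - 6.8334*w + 0.0184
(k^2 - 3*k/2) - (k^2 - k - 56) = 56 - k/2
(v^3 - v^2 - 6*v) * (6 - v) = -v^4 + 7*v^3 - 36*v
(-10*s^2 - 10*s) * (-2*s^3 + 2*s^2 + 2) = 20*s^5 - 20*s^3 - 20*s^2 - 20*s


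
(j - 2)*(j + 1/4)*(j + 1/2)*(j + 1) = j^4 - j^3/4 - 21*j^2/8 - 13*j/8 - 1/4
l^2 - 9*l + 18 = (l - 6)*(l - 3)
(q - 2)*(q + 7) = q^2 + 5*q - 14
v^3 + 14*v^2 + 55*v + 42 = (v + 1)*(v + 6)*(v + 7)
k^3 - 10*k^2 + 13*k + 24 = (k - 8)*(k - 3)*(k + 1)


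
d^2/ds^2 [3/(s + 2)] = 6/(s + 2)^3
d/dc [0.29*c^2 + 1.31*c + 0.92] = 0.58*c + 1.31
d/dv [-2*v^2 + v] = 1 - 4*v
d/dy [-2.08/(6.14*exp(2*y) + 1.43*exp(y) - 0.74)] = (25.5424*exp(y) + 2.9744)*exp(y)/(6.14*exp(2*y) + 1.43*exp(y) - 0.74)^2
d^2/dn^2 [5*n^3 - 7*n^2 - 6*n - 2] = 30*n - 14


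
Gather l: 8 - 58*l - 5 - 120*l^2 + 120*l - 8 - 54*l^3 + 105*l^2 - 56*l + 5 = -54*l^3 - 15*l^2 + 6*l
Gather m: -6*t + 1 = 1 - 6*t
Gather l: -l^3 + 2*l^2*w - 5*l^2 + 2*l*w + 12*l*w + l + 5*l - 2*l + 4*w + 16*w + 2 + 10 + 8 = -l^3 + l^2*(2*w - 5) + l*(14*w + 4) + 20*w + 20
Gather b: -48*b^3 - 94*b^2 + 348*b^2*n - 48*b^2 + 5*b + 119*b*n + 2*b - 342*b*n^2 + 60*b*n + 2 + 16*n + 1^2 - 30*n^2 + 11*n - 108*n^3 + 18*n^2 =-48*b^3 + b^2*(348*n - 142) + b*(-342*n^2 + 179*n + 7) - 108*n^3 - 12*n^2 + 27*n + 3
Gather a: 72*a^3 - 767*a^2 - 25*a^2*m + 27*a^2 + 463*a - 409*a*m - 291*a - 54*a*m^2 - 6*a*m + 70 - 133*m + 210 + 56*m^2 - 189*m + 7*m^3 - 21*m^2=72*a^3 + a^2*(-25*m - 740) + a*(-54*m^2 - 415*m + 172) + 7*m^3 + 35*m^2 - 322*m + 280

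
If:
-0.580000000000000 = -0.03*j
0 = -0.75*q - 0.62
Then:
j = 19.33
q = -0.83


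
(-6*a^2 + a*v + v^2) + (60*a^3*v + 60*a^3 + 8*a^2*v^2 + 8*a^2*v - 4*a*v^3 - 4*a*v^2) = 60*a^3*v + 60*a^3 + 8*a^2*v^2 + 8*a^2*v - 6*a^2 - 4*a*v^3 - 4*a*v^2 + a*v + v^2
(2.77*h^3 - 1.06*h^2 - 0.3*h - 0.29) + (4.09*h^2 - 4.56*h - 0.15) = 2.77*h^3 + 3.03*h^2 - 4.86*h - 0.44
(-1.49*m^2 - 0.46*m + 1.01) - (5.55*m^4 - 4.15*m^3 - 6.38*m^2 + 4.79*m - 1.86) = -5.55*m^4 + 4.15*m^3 + 4.89*m^2 - 5.25*m + 2.87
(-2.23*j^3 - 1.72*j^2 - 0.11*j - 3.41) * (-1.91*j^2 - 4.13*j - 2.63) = 4.2593*j^5 + 12.4951*j^4 + 13.1786*j^3 + 11.491*j^2 + 14.3726*j + 8.9683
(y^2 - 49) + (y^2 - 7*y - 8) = 2*y^2 - 7*y - 57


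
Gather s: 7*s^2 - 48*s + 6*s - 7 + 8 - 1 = 7*s^2 - 42*s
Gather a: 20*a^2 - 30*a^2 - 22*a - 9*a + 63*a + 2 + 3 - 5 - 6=-10*a^2 + 32*a - 6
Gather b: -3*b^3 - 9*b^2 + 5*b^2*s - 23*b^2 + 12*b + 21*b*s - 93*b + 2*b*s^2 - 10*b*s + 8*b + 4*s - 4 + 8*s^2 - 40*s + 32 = -3*b^3 + b^2*(5*s - 32) + b*(2*s^2 + 11*s - 73) + 8*s^2 - 36*s + 28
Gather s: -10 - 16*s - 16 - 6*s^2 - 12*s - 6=-6*s^2 - 28*s - 32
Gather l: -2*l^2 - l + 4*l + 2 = -2*l^2 + 3*l + 2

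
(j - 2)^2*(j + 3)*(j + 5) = j^4 + 4*j^3 - 13*j^2 - 28*j + 60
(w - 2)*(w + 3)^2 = w^3 + 4*w^2 - 3*w - 18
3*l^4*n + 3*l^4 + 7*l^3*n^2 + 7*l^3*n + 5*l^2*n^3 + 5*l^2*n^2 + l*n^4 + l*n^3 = (l + n)^2*(3*l + n)*(l*n + l)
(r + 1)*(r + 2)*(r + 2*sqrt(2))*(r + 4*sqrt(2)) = r^4 + 3*r^3 + 6*sqrt(2)*r^3 + 18*r^2 + 18*sqrt(2)*r^2 + 12*sqrt(2)*r + 48*r + 32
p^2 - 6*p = p*(p - 6)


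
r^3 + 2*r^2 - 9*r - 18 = (r - 3)*(r + 2)*(r + 3)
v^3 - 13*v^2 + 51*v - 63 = (v - 7)*(v - 3)^2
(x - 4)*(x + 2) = x^2 - 2*x - 8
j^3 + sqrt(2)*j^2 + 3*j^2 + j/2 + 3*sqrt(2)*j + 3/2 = (j + 3)*(j + sqrt(2)/2)^2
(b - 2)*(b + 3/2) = b^2 - b/2 - 3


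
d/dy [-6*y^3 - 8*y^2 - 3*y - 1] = -18*y^2 - 16*y - 3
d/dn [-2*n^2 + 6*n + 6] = 6 - 4*n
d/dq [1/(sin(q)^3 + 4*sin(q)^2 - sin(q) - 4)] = (-3*sin(q)^2 - 8*sin(q) + 1)/((sin(q) + 4)^2*cos(q)^3)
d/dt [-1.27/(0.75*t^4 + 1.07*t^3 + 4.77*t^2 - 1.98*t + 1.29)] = (3.81*t^3 + 4.0767*t^2 + 12.1158*t - 2.5146)/(0.75*t^4 + 1.07*t^3 + 4.77*t^2 - 1.98*t + 1.29)^2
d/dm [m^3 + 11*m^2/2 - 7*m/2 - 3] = 3*m^2 + 11*m - 7/2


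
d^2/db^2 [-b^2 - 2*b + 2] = -2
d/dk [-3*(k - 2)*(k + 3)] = -6*k - 3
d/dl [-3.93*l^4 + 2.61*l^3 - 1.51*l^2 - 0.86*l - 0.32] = -15.72*l^3 + 7.83*l^2 - 3.02*l - 0.86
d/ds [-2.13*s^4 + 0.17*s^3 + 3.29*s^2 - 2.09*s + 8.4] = -8.52*s^3 + 0.51*s^2 + 6.58*s - 2.09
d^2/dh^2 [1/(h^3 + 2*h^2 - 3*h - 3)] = 2*(-(3*h + 2)*(h^3 + 2*h^2 - 3*h - 3) + (3*h^2 + 4*h - 3)^2)/(h^3 + 2*h^2 - 3*h - 3)^3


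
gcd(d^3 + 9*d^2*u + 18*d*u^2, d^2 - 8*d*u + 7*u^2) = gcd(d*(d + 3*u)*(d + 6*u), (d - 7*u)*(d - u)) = 1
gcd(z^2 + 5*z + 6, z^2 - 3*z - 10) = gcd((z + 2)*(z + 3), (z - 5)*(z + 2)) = z + 2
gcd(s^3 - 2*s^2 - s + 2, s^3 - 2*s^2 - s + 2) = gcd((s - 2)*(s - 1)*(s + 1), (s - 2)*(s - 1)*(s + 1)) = s^3 - 2*s^2 - s + 2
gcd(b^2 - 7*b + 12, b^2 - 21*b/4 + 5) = b - 4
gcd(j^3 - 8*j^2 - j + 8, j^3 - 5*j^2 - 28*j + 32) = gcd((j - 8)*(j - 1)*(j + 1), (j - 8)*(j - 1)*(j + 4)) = j^2 - 9*j + 8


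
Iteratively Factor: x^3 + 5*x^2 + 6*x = (x + 2)*(x^2 + 3*x) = x*(x + 2)*(x + 3)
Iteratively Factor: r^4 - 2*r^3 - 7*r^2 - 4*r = (r + 1)*(r^3 - 3*r^2 - 4*r) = r*(r + 1)*(r^2 - 3*r - 4) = r*(r - 4)*(r + 1)*(r + 1)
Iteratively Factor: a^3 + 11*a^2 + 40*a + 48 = (a + 3)*(a^2 + 8*a + 16) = (a + 3)*(a + 4)*(a + 4)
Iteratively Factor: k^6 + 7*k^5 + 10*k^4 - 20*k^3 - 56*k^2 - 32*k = (k + 1)*(k^5 + 6*k^4 + 4*k^3 - 24*k^2 - 32*k) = (k - 2)*(k + 1)*(k^4 + 8*k^3 + 20*k^2 + 16*k) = (k - 2)*(k + 1)*(k + 2)*(k^3 + 6*k^2 + 8*k) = (k - 2)*(k + 1)*(k + 2)^2*(k^2 + 4*k) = (k - 2)*(k + 1)*(k + 2)^2*(k + 4)*(k)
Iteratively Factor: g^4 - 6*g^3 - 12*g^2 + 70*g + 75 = (g - 5)*(g^3 - g^2 - 17*g - 15) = (g - 5)*(g + 1)*(g^2 - 2*g - 15) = (g - 5)*(g + 1)*(g + 3)*(g - 5)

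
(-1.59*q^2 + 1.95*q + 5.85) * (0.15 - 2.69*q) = 4.2771*q^3 - 5.484*q^2 - 15.444*q + 0.8775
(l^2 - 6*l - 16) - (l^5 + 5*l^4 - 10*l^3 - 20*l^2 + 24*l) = -l^5 - 5*l^4 + 10*l^3 + 21*l^2 - 30*l - 16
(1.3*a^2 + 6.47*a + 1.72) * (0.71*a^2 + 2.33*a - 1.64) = 0.923*a^4 + 7.6227*a^3 + 14.1643*a^2 - 6.6032*a - 2.8208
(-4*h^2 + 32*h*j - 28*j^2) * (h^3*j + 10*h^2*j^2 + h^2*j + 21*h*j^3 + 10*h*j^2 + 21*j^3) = -4*h^5*j - 8*h^4*j^2 - 4*h^4*j + 208*h^3*j^3 - 8*h^3*j^2 + 392*h^2*j^4 + 208*h^2*j^3 - 588*h*j^5 + 392*h*j^4 - 588*j^5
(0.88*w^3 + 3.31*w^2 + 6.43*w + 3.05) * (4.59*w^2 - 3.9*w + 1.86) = 4.0392*w^5 + 11.7609*w^4 + 18.2415*w^3 - 4.9209*w^2 + 0.0648*w + 5.673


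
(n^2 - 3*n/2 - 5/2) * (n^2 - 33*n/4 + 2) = n^4 - 39*n^3/4 + 95*n^2/8 + 141*n/8 - 5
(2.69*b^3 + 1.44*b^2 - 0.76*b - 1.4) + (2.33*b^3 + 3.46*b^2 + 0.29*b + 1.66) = 5.02*b^3 + 4.9*b^2 - 0.47*b + 0.26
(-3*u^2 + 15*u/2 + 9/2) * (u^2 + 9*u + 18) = -3*u^4 - 39*u^3/2 + 18*u^2 + 351*u/2 + 81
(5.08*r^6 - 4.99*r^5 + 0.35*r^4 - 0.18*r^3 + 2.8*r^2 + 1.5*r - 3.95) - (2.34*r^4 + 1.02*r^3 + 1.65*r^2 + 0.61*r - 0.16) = 5.08*r^6 - 4.99*r^5 - 1.99*r^4 - 1.2*r^3 + 1.15*r^2 + 0.89*r - 3.79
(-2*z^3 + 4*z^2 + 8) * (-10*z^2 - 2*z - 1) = 20*z^5 - 36*z^4 - 6*z^3 - 84*z^2 - 16*z - 8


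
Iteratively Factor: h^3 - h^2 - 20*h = (h)*(h^2 - h - 20) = h*(h - 5)*(h + 4)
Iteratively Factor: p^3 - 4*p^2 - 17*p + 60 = (p - 3)*(p^2 - p - 20) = (p - 5)*(p - 3)*(p + 4)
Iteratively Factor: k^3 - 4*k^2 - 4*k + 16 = (k - 2)*(k^2 - 2*k - 8) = (k - 4)*(k - 2)*(k + 2)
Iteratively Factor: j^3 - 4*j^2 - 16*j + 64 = (j + 4)*(j^2 - 8*j + 16) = (j - 4)*(j + 4)*(j - 4)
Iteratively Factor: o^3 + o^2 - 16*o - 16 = (o + 4)*(o^2 - 3*o - 4) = (o + 1)*(o + 4)*(o - 4)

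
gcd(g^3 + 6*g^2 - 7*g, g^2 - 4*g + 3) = g - 1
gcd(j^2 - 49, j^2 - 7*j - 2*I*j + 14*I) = j - 7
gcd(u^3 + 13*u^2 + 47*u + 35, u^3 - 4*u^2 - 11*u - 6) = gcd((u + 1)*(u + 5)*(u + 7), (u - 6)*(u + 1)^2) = u + 1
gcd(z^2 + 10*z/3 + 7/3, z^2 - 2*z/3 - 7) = z + 7/3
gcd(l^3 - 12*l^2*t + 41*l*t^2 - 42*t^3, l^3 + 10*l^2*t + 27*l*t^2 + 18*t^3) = 1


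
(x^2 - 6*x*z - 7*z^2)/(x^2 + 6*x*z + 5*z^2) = (x - 7*z)/(x + 5*z)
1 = 1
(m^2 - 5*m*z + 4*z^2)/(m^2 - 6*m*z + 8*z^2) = (-m + z)/(-m + 2*z)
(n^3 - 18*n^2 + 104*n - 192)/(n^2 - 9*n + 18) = (n^2 - 12*n + 32)/(n - 3)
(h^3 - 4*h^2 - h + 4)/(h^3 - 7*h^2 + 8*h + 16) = (h - 1)/(h - 4)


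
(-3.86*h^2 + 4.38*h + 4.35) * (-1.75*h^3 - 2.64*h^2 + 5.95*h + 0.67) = 6.755*h^5 + 2.5254*h^4 - 42.1427*h^3 + 11.9908*h^2 + 28.8171*h + 2.9145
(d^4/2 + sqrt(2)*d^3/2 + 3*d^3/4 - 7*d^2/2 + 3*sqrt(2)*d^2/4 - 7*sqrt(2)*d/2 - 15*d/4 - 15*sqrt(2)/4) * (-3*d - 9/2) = -3*d^5/2 - 9*d^4/2 - 3*sqrt(2)*d^4/2 - 9*sqrt(2)*d^3/2 + 57*d^3/8 + 57*sqrt(2)*d^2/8 + 27*d^2 + 135*d/8 + 27*sqrt(2)*d + 135*sqrt(2)/8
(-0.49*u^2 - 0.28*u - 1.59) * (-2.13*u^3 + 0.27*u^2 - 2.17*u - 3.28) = 1.0437*u^5 + 0.4641*u^4 + 4.3744*u^3 + 1.7855*u^2 + 4.3687*u + 5.2152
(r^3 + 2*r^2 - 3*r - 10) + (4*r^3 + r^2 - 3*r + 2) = 5*r^3 + 3*r^2 - 6*r - 8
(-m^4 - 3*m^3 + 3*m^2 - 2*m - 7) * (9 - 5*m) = 5*m^5 + 6*m^4 - 42*m^3 + 37*m^2 + 17*m - 63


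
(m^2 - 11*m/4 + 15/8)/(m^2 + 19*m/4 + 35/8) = (8*m^2 - 22*m + 15)/(8*m^2 + 38*m + 35)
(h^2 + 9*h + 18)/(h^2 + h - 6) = (h + 6)/(h - 2)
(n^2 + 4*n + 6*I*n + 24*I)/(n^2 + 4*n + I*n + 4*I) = (n + 6*I)/(n + I)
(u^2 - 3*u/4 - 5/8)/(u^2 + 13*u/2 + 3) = (u - 5/4)/(u + 6)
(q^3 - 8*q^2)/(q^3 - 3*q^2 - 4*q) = q*(8 - q)/(-q^2 + 3*q + 4)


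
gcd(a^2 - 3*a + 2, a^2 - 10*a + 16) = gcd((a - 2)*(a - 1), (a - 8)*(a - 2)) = a - 2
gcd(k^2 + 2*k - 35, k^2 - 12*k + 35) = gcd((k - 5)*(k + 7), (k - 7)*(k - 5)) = k - 5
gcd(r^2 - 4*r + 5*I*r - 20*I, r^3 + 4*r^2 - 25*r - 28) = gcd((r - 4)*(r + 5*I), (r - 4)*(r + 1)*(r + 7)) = r - 4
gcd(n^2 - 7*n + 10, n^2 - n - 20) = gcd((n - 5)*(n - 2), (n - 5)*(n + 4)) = n - 5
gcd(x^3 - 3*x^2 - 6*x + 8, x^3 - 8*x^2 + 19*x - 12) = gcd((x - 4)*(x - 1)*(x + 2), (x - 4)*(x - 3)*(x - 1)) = x^2 - 5*x + 4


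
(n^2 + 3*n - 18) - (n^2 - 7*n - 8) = 10*n - 10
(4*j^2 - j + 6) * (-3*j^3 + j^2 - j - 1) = -12*j^5 + 7*j^4 - 23*j^3 + 3*j^2 - 5*j - 6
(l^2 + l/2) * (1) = l^2 + l/2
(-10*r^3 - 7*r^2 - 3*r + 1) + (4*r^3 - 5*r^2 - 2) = -6*r^3 - 12*r^2 - 3*r - 1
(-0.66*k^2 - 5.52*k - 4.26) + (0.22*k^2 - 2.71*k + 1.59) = -0.44*k^2 - 8.23*k - 2.67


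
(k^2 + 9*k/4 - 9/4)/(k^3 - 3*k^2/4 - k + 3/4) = (k + 3)/(k^2 - 1)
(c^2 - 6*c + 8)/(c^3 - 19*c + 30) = (c - 4)/(c^2 + 2*c - 15)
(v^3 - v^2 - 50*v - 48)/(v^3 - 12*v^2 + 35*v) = (v^3 - v^2 - 50*v - 48)/(v*(v^2 - 12*v + 35))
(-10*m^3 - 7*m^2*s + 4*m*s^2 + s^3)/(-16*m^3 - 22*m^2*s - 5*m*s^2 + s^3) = (-10*m^2 + 3*m*s + s^2)/(-16*m^2 - 6*m*s + s^2)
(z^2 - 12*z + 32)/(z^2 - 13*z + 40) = (z - 4)/(z - 5)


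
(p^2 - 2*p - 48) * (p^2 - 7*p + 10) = p^4 - 9*p^3 - 24*p^2 + 316*p - 480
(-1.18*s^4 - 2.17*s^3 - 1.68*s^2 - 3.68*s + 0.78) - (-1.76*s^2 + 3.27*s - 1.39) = -1.18*s^4 - 2.17*s^3 + 0.0800000000000001*s^2 - 6.95*s + 2.17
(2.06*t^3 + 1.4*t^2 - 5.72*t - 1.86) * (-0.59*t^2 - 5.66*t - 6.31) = -1.2154*t^5 - 12.4856*t^4 - 17.5478*t^3 + 24.6386*t^2 + 46.6208*t + 11.7366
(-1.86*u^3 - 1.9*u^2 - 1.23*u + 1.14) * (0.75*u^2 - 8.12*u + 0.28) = -1.395*u^5 + 13.6782*u^4 + 13.9847*u^3 + 10.3106*u^2 - 9.6012*u + 0.3192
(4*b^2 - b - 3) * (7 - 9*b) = -36*b^3 + 37*b^2 + 20*b - 21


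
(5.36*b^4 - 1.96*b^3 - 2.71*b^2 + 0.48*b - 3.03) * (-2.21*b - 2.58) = -11.8456*b^5 - 9.4972*b^4 + 11.0459*b^3 + 5.931*b^2 + 5.4579*b + 7.8174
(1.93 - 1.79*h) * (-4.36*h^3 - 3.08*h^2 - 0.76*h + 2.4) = 7.8044*h^4 - 2.9016*h^3 - 4.584*h^2 - 5.7628*h + 4.632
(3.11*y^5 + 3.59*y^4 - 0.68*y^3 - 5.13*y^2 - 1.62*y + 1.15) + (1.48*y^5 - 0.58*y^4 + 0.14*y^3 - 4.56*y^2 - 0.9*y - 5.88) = 4.59*y^5 + 3.01*y^4 - 0.54*y^3 - 9.69*y^2 - 2.52*y - 4.73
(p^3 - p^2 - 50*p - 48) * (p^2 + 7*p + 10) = p^5 + 6*p^4 - 47*p^3 - 408*p^2 - 836*p - 480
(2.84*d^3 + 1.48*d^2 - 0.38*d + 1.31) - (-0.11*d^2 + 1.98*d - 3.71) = 2.84*d^3 + 1.59*d^2 - 2.36*d + 5.02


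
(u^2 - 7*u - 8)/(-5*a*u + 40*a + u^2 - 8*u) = (u + 1)/(-5*a + u)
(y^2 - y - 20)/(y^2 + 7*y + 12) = (y - 5)/(y + 3)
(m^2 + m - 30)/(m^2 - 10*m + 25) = (m + 6)/(m - 5)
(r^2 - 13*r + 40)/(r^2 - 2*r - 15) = (r - 8)/(r + 3)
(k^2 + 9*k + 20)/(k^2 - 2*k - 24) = (k + 5)/(k - 6)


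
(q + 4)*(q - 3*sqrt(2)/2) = q^2 - 3*sqrt(2)*q/2 + 4*q - 6*sqrt(2)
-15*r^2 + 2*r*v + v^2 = (-3*r + v)*(5*r + v)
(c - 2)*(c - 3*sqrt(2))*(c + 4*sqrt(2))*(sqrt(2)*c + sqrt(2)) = sqrt(2)*c^4 - sqrt(2)*c^3 + 2*c^3 - 26*sqrt(2)*c^2 - 2*c^2 - 4*c + 24*sqrt(2)*c + 48*sqrt(2)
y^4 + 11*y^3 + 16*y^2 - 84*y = y*(y - 2)*(y + 6)*(y + 7)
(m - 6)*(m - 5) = m^2 - 11*m + 30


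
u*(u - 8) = u^2 - 8*u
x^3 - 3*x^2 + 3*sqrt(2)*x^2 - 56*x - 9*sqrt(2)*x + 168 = (x - 3)*(x - 4*sqrt(2))*(x + 7*sqrt(2))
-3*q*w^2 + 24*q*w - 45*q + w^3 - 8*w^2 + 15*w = (-3*q + w)*(w - 5)*(w - 3)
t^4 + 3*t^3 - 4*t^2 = t^2*(t - 1)*(t + 4)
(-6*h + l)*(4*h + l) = -24*h^2 - 2*h*l + l^2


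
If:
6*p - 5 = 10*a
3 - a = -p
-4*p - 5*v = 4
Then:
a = -23/4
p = -35/4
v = 31/5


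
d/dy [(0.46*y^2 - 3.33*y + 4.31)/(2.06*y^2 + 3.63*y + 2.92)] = (8.5296*y^2 - 15.0708*y - 25.3689)/(4.2436*y^4 + 14.9556*y^3 + 25.2073*y^2 + 21.1992*y + 8.5264)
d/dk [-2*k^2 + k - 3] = 1 - 4*k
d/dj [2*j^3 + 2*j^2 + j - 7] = 6*j^2 + 4*j + 1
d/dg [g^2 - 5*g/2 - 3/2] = 2*g - 5/2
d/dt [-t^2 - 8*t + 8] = -2*t - 8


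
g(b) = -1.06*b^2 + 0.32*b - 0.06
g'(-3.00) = 6.68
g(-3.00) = -10.56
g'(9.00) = -18.76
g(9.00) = -83.04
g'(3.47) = -7.04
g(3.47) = -11.71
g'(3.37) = -6.82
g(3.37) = -11.02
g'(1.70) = -3.28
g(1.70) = -2.58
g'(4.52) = -9.26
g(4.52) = -20.27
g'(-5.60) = 12.19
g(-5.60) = -35.09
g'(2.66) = -5.32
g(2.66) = -6.71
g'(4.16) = -8.50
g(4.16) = -17.07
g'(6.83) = -14.16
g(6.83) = -47.32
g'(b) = 0.32 - 2.12*b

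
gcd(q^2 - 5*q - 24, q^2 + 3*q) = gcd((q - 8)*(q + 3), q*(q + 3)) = q + 3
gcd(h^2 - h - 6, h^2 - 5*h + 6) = h - 3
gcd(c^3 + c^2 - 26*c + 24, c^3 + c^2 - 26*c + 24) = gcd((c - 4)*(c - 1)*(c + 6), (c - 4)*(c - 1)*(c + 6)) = c^3 + c^2 - 26*c + 24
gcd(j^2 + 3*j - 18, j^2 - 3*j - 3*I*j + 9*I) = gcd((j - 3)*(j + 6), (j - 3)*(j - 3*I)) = j - 3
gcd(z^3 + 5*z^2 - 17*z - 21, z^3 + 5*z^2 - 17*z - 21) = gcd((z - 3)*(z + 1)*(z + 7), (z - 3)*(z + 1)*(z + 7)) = z^3 + 5*z^2 - 17*z - 21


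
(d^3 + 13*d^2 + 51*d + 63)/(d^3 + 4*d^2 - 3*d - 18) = (d + 7)/(d - 2)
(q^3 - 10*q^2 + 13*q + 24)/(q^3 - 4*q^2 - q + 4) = (q^2 - 11*q + 24)/(q^2 - 5*q + 4)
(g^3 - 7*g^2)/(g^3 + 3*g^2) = (g - 7)/(g + 3)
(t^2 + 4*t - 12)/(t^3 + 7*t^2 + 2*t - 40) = (t + 6)/(t^2 + 9*t + 20)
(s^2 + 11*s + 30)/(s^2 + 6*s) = (s + 5)/s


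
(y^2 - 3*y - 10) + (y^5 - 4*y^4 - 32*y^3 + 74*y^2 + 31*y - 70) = y^5 - 4*y^4 - 32*y^3 + 75*y^2 + 28*y - 80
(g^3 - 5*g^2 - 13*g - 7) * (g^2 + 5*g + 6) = g^5 - 32*g^3 - 102*g^2 - 113*g - 42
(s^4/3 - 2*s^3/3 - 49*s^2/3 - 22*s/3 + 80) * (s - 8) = s^5/3 - 10*s^4/3 - 11*s^3 + 370*s^2/3 + 416*s/3 - 640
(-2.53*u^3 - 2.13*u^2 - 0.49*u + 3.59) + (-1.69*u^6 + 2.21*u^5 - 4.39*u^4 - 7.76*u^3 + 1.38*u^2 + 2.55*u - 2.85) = -1.69*u^6 + 2.21*u^5 - 4.39*u^4 - 10.29*u^3 - 0.75*u^2 + 2.06*u + 0.74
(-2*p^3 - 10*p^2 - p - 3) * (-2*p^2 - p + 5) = 4*p^5 + 22*p^4 + 2*p^3 - 43*p^2 - 2*p - 15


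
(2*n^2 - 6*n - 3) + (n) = 2*n^2 - 5*n - 3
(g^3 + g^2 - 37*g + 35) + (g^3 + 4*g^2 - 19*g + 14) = 2*g^3 + 5*g^2 - 56*g + 49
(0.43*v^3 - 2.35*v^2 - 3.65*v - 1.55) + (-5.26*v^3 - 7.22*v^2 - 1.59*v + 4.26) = -4.83*v^3 - 9.57*v^2 - 5.24*v + 2.71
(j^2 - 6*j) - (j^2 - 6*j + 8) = -8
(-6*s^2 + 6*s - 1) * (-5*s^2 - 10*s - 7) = 30*s^4 + 30*s^3 - 13*s^2 - 32*s + 7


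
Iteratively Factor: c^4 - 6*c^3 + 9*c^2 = (c)*(c^3 - 6*c^2 + 9*c) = c*(c - 3)*(c^2 - 3*c) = c^2*(c - 3)*(c - 3)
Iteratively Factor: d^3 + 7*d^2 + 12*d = (d + 4)*(d^2 + 3*d) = d*(d + 4)*(d + 3)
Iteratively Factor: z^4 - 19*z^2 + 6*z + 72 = (z + 2)*(z^3 - 2*z^2 - 15*z + 36) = (z + 2)*(z + 4)*(z^2 - 6*z + 9) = (z - 3)*(z + 2)*(z + 4)*(z - 3)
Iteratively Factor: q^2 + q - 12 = (q + 4)*(q - 3)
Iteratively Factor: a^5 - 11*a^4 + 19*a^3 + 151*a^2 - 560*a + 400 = (a - 5)*(a^4 - 6*a^3 - 11*a^2 + 96*a - 80) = (a - 5)*(a + 4)*(a^3 - 10*a^2 + 29*a - 20) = (a - 5)*(a - 1)*(a + 4)*(a^2 - 9*a + 20) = (a - 5)*(a - 4)*(a - 1)*(a + 4)*(a - 5)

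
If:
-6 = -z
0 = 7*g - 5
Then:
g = 5/7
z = 6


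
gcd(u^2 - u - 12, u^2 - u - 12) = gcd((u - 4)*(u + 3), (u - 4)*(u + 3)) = u^2 - u - 12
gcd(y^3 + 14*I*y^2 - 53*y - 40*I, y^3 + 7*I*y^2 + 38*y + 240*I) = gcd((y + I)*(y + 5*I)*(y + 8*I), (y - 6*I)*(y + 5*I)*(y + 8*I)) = y^2 + 13*I*y - 40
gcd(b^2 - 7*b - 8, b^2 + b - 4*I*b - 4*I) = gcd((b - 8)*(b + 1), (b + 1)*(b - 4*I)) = b + 1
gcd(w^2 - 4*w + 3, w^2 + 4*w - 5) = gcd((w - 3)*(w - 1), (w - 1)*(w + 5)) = w - 1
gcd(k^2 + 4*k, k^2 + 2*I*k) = k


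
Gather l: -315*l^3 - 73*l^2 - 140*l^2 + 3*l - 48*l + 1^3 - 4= -315*l^3 - 213*l^2 - 45*l - 3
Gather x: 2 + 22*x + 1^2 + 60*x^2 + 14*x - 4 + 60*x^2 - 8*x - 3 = 120*x^2 + 28*x - 4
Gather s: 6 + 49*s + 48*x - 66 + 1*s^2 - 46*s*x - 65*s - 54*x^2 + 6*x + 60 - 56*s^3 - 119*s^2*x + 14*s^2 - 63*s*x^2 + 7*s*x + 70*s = -56*s^3 + s^2*(15 - 119*x) + s*(-63*x^2 - 39*x + 54) - 54*x^2 + 54*x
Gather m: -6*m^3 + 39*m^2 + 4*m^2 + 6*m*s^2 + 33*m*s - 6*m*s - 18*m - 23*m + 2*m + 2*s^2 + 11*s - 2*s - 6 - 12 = -6*m^3 + 43*m^2 + m*(6*s^2 + 27*s - 39) + 2*s^2 + 9*s - 18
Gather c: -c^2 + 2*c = -c^2 + 2*c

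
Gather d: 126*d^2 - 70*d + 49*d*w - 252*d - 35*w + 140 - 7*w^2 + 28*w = 126*d^2 + d*(49*w - 322) - 7*w^2 - 7*w + 140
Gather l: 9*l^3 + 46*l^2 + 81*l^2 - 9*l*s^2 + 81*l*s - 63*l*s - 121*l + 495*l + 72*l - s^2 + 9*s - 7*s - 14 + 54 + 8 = 9*l^3 + 127*l^2 + l*(-9*s^2 + 18*s + 446) - s^2 + 2*s + 48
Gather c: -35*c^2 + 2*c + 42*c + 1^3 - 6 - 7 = -35*c^2 + 44*c - 12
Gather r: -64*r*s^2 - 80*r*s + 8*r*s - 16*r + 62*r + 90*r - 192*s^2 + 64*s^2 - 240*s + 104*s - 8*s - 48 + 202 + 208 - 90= r*(-64*s^2 - 72*s + 136) - 128*s^2 - 144*s + 272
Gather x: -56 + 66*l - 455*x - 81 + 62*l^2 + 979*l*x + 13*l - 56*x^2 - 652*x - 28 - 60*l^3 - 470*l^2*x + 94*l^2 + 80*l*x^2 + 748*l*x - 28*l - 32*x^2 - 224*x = -60*l^3 + 156*l^2 + 51*l + x^2*(80*l - 88) + x*(-470*l^2 + 1727*l - 1331) - 165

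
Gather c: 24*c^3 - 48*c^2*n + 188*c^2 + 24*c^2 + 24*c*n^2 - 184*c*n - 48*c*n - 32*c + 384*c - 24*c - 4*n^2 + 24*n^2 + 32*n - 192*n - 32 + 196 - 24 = 24*c^3 + c^2*(212 - 48*n) + c*(24*n^2 - 232*n + 328) + 20*n^2 - 160*n + 140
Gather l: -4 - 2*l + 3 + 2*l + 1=0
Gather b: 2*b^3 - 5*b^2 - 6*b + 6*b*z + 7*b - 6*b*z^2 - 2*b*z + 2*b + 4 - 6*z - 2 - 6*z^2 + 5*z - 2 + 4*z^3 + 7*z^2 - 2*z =2*b^3 - 5*b^2 + b*(-6*z^2 + 4*z + 3) + 4*z^3 + z^2 - 3*z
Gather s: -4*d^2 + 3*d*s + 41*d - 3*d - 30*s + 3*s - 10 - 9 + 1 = -4*d^2 + 38*d + s*(3*d - 27) - 18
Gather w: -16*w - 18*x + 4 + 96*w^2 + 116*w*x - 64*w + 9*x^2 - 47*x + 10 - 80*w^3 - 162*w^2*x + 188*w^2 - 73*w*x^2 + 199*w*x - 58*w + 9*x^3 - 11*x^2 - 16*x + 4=-80*w^3 + w^2*(284 - 162*x) + w*(-73*x^2 + 315*x - 138) + 9*x^3 - 2*x^2 - 81*x + 18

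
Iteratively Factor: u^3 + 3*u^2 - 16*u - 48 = (u + 3)*(u^2 - 16) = (u - 4)*(u + 3)*(u + 4)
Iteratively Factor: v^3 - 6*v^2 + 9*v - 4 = (v - 4)*(v^2 - 2*v + 1) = (v - 4)*(v - 1)*(v - 1)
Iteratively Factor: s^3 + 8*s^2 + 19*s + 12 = (s + 4)*(s^2 + 4*s + 3) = (s + 1)*(s + 4)*(s + 3)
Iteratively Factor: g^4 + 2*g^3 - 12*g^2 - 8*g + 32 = (g + 2)*(g^3 - 12*g + 16) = (g - 2)*(g + 2)*(g^2 + 2*g - 8) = (g - 2)^2*(g + 2)*(g + 4)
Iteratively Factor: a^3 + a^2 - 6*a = (a)*(a^2 + a - 6) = a*(a - 2)*(a + 3)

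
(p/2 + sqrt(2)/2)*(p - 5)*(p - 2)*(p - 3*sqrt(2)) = p^4/2 - 7*p^3/2 - sqrt(2)*p^3 + 2*p^2 + 7*sqrt(2)*p^2 - 10*sqrt(2)*p + 21*p - 30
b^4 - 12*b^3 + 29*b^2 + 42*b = b*(b - 7)*(b - 6)*(b + 1)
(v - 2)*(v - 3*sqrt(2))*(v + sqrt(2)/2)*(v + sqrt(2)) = v^4 - 3*sqrt(2)*v^3/2 - 2*v^3 - 8*v^2 + 3*sqrt(2)*v^2 - 3*sqrt(2)*v + 16*v + 6*sqrt(2)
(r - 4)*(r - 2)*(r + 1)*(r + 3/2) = r^4 - 7*r^3/2 - 11*r^2/2 + 11*r + 12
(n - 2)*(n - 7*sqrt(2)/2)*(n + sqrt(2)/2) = n^3 - 3*sqrt(2)*n^2 - 2*n^2 - 7*n/2 + 6*sqrt(2)*n + 7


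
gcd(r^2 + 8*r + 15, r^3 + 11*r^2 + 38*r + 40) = r + 5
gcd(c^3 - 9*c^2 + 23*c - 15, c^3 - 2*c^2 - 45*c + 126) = c - 3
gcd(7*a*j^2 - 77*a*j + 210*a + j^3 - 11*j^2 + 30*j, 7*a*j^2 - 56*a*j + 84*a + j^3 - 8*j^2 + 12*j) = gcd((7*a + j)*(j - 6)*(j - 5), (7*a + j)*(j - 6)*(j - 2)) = 7*a*j - 42*a + j^2 - 6*j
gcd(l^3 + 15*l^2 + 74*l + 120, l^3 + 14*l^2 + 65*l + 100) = l^2 + 9*l + 20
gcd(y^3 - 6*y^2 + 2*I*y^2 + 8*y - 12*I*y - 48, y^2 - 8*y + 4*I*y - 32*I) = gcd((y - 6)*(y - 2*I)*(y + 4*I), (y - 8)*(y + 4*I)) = y + 4*I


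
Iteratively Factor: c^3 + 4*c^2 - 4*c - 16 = (c + 2)*(c^2 + 2*c - 8) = (c + 2)*(c + 4)*(c - 2)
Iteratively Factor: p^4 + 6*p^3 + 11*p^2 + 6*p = (p + 1)*(p^3 + 5*p^2 + 6*p) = (p + 1)*(p + 3)*(p^2 + 2*p) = p*(p + 1)*(p + 3)*(p + 2)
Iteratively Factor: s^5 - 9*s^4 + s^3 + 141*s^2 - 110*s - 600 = (s - 5)*(s^4 - 4*s^3 - 19*s^2 + 46*s + 120) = (s - 5)*(s + 2)*(s^3 - 6*s^2 - 7*s + 60) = (s - 5)*(s - 4)*(s + 2)*(s^2 - 2*s - 15) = (s - 5)*(s - 4)*(s + 2)*(s + 3)*(s - 5)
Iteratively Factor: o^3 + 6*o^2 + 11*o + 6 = (o + 1)*(o^2 + 5*o + 6) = (o + 1)*(o + 2)*(o + 3)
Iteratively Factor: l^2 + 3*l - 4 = (l - 1)*(l + 4)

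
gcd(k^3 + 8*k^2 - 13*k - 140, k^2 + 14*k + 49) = k + 7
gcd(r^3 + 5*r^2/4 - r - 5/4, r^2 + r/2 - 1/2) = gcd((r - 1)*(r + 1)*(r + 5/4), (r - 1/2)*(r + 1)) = r + 1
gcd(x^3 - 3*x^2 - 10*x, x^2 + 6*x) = x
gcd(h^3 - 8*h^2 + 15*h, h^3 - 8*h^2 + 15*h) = h^3 - 8*h^2 + 15*h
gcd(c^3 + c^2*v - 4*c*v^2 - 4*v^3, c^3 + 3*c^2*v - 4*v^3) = c + 2*v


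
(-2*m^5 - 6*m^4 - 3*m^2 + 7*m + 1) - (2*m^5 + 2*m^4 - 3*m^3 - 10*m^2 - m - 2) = -4*m^5 - 8*m^4 + 3*m^3 + 7*m^2 + 8*m + 3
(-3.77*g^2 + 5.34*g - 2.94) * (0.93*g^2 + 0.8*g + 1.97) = -3.5061*g^4 + 1.9502*g^3 - 5.8891*g^2 + 8.1678*g - 5.7918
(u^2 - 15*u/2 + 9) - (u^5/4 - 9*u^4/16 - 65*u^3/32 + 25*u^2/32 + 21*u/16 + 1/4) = -u^5/4 + 9*u^4/16 + 65*u^3/32 + 7*u^2/32 - 141*u/16 + 35/4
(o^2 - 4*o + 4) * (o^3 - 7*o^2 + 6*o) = o^5 - 11*o^4 + 38*o^3 - 52*o^2 + 24*o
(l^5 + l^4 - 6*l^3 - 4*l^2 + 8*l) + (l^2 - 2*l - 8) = l^5 + l^4 - 6*l^3 - 3*l^2 + 6*l - 8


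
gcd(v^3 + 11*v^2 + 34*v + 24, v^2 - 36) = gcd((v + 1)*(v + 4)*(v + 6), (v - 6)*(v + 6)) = v + 6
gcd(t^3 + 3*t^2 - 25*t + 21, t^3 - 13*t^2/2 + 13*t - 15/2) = t^2 - 4*t + 3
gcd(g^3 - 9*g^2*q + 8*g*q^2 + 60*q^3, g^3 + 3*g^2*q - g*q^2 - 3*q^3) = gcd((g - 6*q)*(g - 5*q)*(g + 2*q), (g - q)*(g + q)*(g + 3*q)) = 1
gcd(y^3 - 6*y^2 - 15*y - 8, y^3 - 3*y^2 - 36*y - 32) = y^2 - 7*y - 8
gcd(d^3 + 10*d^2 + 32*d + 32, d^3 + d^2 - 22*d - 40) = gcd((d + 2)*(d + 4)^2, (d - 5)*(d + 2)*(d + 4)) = d^2 + 6*d + 8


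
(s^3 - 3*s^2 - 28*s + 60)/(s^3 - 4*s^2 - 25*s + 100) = (s^2 - 8*s + 12)/(s^2 - 9*s + 20)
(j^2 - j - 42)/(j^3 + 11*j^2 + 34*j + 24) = (j - 7)/(j^2 + 5*j + 4)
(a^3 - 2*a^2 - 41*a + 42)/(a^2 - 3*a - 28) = (a^2 + 5*a - 6)/(a + 4)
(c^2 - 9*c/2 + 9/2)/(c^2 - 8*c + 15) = (c - 3/2)/(c - 5)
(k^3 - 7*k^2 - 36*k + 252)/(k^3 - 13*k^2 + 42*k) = (k + 6)/k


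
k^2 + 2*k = k*(k + 2)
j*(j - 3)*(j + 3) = j^3 - 9*j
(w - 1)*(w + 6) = w^2 + 5*w - 6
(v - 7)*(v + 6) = v^2 - v - 42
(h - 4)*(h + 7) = h^2 + 3*h - 28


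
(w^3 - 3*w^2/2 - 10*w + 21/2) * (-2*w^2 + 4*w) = -2*w^5 + 7*w^4 + 14*w^3 - 61*w^2 + 42*w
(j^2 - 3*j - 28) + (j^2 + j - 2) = 2*j^2 - 2*j - 30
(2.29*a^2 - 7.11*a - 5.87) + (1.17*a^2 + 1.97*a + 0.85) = 3.46*a^2 - 5.14*a - 5.02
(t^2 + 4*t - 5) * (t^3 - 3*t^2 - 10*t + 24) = t^5 + t^4 - 27*t^3 - t^2 + 146*t - 120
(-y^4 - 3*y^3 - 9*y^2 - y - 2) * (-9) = 9*y^4 + 27*y^3 + 81*y^2 + 9*y + 18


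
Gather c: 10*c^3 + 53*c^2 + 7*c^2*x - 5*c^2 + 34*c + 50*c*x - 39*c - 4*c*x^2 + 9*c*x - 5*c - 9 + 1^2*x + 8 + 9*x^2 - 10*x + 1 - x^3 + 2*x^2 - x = 10*c^3 + c^2*(7*x + 48) + c*(-4*x^2 + 59*x - 10) - x^3 + 11*x^2 - 10*x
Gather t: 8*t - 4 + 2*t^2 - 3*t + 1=2*t^2 + 5*t - 3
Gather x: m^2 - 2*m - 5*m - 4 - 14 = m^2 - 7*m - 18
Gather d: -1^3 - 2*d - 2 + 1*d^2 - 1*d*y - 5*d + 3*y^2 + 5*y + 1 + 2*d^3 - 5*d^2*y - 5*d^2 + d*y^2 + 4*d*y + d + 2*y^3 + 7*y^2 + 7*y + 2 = 2*d^3 + d^2*(-5*y - 4) + d*(y^2 + 3*y - 6) + 2*y^3 + 10*y^2 + 12*y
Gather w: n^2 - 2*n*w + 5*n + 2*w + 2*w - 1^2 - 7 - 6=n^2 + 5*n + w*(4 - 2*n) - 14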